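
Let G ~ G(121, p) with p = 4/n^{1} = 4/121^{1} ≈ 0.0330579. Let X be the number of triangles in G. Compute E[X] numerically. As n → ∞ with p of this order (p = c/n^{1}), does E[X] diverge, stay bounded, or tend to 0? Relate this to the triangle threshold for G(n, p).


Number of potential triangles: C(121, 3) = 287980.
Each occurs with probability p³ ≈ (0.0330579)³ ≈ 3.61263315e-05.
By linearity: E[X] = C(121, 3)·p³ ≈ 287980 · 3.61263315e-05 ≈ 10.403661.
Here α = 1, so p = 4/n is exactly at the triangle threshold p ~ 1/n. Asymptotically E[X] → c³/6 = 4³/6 = 32/3 ≈ 10.666667, a bounded constant. In this regime the triangle count is asymptotically Poisson(c³/6).

E[X] ≈ 10.403661; in regime p = Θ(1/n^{1}) E[X] stays bounded (at the triangle threshold p ~ 1/n).


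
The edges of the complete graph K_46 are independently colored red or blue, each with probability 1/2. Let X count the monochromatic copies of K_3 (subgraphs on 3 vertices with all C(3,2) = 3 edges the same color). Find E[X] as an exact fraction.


Let X = Σ_S X_S over the C(46, 3) = 15180 subsets S of size 3, where X_S = 1 if the K_3 on S is monochromatic.
For a fixed S, the K_3 on S has C(3, 2) = 3 edges. P[all 3 edges red] = (1/2)^3, and likewise for blue, so P[monochromatic] = 2·(1/2)^3 = 2^{1 − 3} = 1/4.
Summing: E[X] = C(46, 3) · 2^{1 − 3} = 15180 · 1/4 = 3795.
Numerically: E[X] ≈ 3795.000000.

E[X] = C(46,3)·2^(1−C(3,2)) = 3795 ≈ 3795.000000.


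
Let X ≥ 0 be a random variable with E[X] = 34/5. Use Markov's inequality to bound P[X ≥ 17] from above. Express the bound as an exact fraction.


μ = E[X] = 34/5, a = 17.
Markov: P[X ≥ 17] ≤ μ/a = (34/5)/17 = 2/5.
Numerically: ≈ 0.40000.
(Since a = 17 > μ = 6.80000, the bound 2/5 is < 1 and informative.)

P[X ≥ 17] ≤ 2/5 ≈ 0.40000.


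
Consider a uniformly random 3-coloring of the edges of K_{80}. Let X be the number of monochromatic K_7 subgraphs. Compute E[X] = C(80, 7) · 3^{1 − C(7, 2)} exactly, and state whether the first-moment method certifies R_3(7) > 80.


E[X] = C(80, 7) · 3^{1 − 21} = 3176716400 · 3^{−20} = 3176716400/3486784401.
As a reduced fraction: E[X] = 3176716400/3486784401 ≈ 0.911.
Is E[X] < 1? YES.
Since E[X] < 1, there exists a 3-coloring of K_{80} with no monochromatic K_7; hence R_3(7) > 80.

E[X] = 3176716400/3486784401 ≈ 0.911; E[X] < 1, so R_3(7) > 80.


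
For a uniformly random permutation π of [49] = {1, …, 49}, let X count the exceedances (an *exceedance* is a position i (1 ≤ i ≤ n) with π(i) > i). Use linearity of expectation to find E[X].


Write X = Σ_{i=1}^{49} X_i, where X_i = 1_{π(i) > i}.
For each fixed i, π(i) is uniform over {1, …, 49} (marginal of a uniform permutation), so P[π(i) > i] = (n − i)/n. Summing: Σ_{i=1}^{49} (n − i)/n = (0 + 1 + … + 48)/49 = 49(49 − 1)/(2·49) = (49 − 1)/2.
Hence E[X] = Σ_{i=1}^{49} (49 − i)/49 = 24 ≈ 24.000000.

E[X] = 24 = 24.000000.


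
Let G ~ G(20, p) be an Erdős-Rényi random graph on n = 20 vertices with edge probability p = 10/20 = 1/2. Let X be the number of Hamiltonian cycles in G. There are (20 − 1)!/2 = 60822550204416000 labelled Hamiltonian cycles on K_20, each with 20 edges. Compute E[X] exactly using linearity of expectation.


K_20 has (20 − 1)!/2 = 60822550204416000 labelled Hamiltonian cycles.
For each such Hamiltonian cycle H, let X_H = 1 if all 20 edges of H are present in G. Then P[X_H = 1] = p^{20} = (1/2)^{20} = 1/1048576.
By linearity of expectation: E[X] = Σ_H E[X_H] = 60822550204416000 · p^{20} = 60822550204416000 · 1/1048576 = 1856156927625/32.
Numerically: E[X] ≈ 5.80049e+10.

E[X] = 60822550204416000 · (1/2)^{20} = 1856156927625/32 ≈ 5.80049e+10.


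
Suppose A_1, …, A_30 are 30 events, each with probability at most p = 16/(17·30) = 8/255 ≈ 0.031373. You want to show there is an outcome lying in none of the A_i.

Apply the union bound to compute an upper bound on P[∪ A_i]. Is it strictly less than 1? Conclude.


Union bound: P[∪_{i=1}^{30} A_i] ≤ Σ_i P[A_i] ≤ 30·p = 30·(8/255) = 16/17.
Numerically: 16/17 ≈ 0.941176.
Is 16/17 < 1? YES.
Since P[∪ A_i] ≤ 16/17 < 1, the complement has P[∩ A_i^c] ≥ 1 − 16/17 = 1/17 > 0, so some outcome avoids every A_i.

30·p = 16/17 ≈ 0.941176; existence CERTIFIED by the union bound.


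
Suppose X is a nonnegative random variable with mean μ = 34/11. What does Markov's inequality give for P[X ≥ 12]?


μ = E[X] = 34/11, a = 12.
Markov: P[X ≥ 12] ≤ μ/a = (34/11)/12 = 17/66.
Numerically: ≈ 0.2576.
(Since a = 12 > μ = 3.0909, the bound 17/66 is < 1 and informative.)

P[X ≥ 12] ≤ 17/66 ≈ 0.2576.


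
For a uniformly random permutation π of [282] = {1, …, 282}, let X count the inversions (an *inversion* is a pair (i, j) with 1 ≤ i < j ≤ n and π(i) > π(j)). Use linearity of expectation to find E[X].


Write X = Σ X_I over the C(282, 2) = 39621 pairs i < j, with X_I the indicator of one inversion.
There are 39621 indicators.
For each fixed pair i < j, the values π(i) and π(j) are two distinct elements of {1, …, 282} in uniformly random order; by symmetry P[π(i) > π(j)] = 1/2.
By linearity: E[X] = 39621 · (1/2) = C(282, 2) · (1/2) = 39621/2 = 39621/2 ≈ 19810.500.

E[X] = 39621/2 = 19810.500.


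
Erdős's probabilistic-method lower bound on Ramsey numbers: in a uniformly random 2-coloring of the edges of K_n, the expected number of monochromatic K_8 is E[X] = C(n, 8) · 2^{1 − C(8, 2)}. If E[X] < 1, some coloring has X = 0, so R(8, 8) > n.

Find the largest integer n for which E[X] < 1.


We need C(n, 8) · 2^{1 − 28} < 1, i.e. C(n, 8) < 2^{28 − 1} = 134217728.
Check values of n near the boundary:
  n = 37: C(37, 8) = 38608020; 38608020 < 134217728? YES
  n = 38: C(38, 8) = 48903492; 48903492 < 134217728? YES
  n = 39: C(39, 8) = 61523748; 61523748 < 134217728? YES
  n = 40: C(40, 8) = 76904685; 76904685 < 134217728? YES
  n = 41: C(41, 8) = 95548245; 95548245 < 134217728? YES
  n = 42: C(42, 8) = 118030185; 118030185 < 134217728? YES
  n = 43: C(43, 8) = 145008513; 145008513 < 134217728? NO
The largest n with C(n, 8) < 134217728 is n = 42 (where E[X] = 118030185/134217728 ≈ 0.879393). Hence R(8, 8) > 42, i.e. R(8, 8) ≥ 43.

Largest n = 42; hence R(8, 8) > 42.


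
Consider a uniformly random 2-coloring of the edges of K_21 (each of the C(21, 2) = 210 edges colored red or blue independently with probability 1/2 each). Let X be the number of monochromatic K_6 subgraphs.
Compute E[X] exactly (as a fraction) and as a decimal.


Let X = Σ_S X_S over the C(21, 6) = 54264 subsets S of size 6, where X_S = 1 if the K_6 on S is monochromatic.
For a fixed S, the K_6 on S has C(6, 2) = 15 edges. P[all 15 edges red] = (1/2)^15, and likewise for blue, so P[monochromatic] = 2·(1/2)^15 = 2^{1 − 15} = 1/16384.
By linearity of expectation: E[X] = C(21, 6) · 2^{1 − 15} = 54264 · 1/16384 = 6783/2048.
Numerically: E[X] ≈ 3.3120.

E[X] = C(21,6)·2^(1−C(6,2)) = 6783/2048 ≈ 3.3120.


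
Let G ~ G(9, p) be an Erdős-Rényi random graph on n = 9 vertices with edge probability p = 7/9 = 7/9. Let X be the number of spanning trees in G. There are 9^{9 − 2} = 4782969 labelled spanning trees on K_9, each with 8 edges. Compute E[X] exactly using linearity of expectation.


K_9 has 9^{9 − 2} = 4782969 labelled spanning trees.
For each such spanning tree H, let X_H = 1 if all 8 edges of H are present in G. Then P[X_H = 1] = p^{8} = (7/9)^{8} = 5764801/43046721.
By linearity of expectation: E[X] = Σ_H E[X_H] = 4782969 · p^{8} = 4782969 · 5764801/43046721 = 5764801/9.
Numerically: E[X] ≈ 6.4053e+05.

E[X] = 4782969 · (7/9)^{8} = 5764801/9 ≈ 6.4053e+05.


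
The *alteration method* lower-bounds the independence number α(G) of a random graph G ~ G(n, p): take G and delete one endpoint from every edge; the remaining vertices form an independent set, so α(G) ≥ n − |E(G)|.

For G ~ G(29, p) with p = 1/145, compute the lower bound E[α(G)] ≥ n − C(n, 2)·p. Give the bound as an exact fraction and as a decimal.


E[|E(G)|] = C(29, 2)·p = 406 · (1/145) = 14/5.
E[α(G)] ≥ n − E[|E(G)|] = 29 − 14/5 = 131/5.
Numerically: ≈ 26.200.
(This is only a lower bound; the true E[α(G)] may be larger.)

E[α(G)] ≥ 131/5 ≈ 26.200.


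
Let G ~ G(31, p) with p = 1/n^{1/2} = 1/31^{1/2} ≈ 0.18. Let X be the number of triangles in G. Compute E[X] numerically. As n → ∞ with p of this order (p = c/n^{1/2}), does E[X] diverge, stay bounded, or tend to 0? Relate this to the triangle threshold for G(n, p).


Number of potential triangles: C(31, 3) = 4495.
Each occurs with probability p³ ≈ (0.18)³ ≈ 5.79372e-03.
By linearity: E[X] = C(31, 3)·p³ ≈ 4495 · 5.79372e-03 ≈ 26.043.
Since α = 1/2 < 1, p = c/n^{1/2} ≫ 1/n is above the triangle threshold p ~ 1/n. Asymptotically E[X] ~ (c³/6)·n^{3(1−α)} = (1³/6)·n^{1.5} → ∞; triangles are abundant w.h.p.

E[X] ≈ 26.043; in regime p = Θ(1/n^{1/2}) E[X] diverges (above the triangle threshold p ~ 1/n).


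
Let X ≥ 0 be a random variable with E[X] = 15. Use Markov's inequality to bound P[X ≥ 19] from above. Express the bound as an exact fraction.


μ = E[X] = 15, a = 19.
Markov: P[X ≥ 19] ≤ μ/a = (15)/19 = 15/19.
Numerically: ≈ 0.7895.
(Since a = 19 > μ = 15.0000, the bound 15/19 is < 1 and informative.)

P[X ≥ 19] ≤ 15/19 ≈ 0.7895.


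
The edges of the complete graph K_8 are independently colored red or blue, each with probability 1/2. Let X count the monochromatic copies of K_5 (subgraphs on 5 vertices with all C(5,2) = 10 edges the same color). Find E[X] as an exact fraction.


Let X = Σ_S X_S over the C(8, 5) = 56 subsets S of size 5, where X_S = 1 if the K_5 on S is monochromatic.
For a fixed S, the K_5 on S has C(5, 2) = 10 edges. P[all 10 edges red] = (1/2)^10, and likewise for blue, so P[monochromatic] = 2·(1/2)^10 = 2^{1 − 10} = 1/512.
By linearity of expectation: E[X] = C(8, 5) · 2^{1 − 10} = 56 · 1/512 = 7/64.
Numerically: E[X] ≈ 0.109.

E[X] = C(8,5)·2^(1−C(5,2)) = 7/64 ≈ 0.109.


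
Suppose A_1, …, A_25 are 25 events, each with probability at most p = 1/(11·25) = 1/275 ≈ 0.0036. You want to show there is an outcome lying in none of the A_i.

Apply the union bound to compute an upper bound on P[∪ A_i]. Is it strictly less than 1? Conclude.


Union bound: P[∪_{i=1}^{25} A_i] ≤ Σ_i P[A_i] ≤ 25·p = 25·(1/275) = 1/11.
Numerically: 1/11 ≈ 0.0909.
Is 1/11 < 1? YES.
Since P[∪ A_i] ≤ 1/11 < 1, the complement has P[∩ A_i^c] ≥ 1 − 1/11 = 10/11 > 0, so some outcome avoids every A_i.

25·p = 1/11 ≈ 0.0909; existence CERTIFIED by the union bound.


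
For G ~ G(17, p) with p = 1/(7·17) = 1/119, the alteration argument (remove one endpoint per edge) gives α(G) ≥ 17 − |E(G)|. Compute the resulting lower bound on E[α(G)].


E[|E(G)|] = C(17, 2)·p = 136 · (1/119) = 8/7.
E[α(G)] ≥ n − E[|E(G)|] = 17 − 8/7 = 111/7.
Numerically: ≈ 15.8571.
(This is only a lower bound; the true E[α(G)] may be larger.)

E[α(G)] ≥ 111/7 ≈ 15.8571.


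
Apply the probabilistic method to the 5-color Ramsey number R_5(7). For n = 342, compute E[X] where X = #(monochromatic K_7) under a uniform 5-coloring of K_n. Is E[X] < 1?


E[X] = C(342, 7) · 5^{1 − 21} = 102073837467888 · 5^{−20} = 102073837467888/95367431640625.
As a reduced fraction: E[X] = 102073837467888/95367431640625 ≈ 1.07032.
Is E[X] < 1? NO.
Since E[X] ≥ 1, the first-moment bound is inconclusive at n = 342; it does NOT by itself certify R_5(7) > 342.

E[X] = 102073837467888/95367431640625 ≈ 1.07032; E[X] ≥ 1; first-moment method inconclusive here.


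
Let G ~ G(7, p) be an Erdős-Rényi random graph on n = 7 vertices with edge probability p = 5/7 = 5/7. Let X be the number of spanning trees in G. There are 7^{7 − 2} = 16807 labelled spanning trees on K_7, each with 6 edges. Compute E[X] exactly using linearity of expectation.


K_7 has 7^{7 − 2} = 16807 labelled spanning trees.
For each such spanning tree H, let X_H = 1 if all 6 edges of H are present in G. Then P[X_H = 1] = p^{6} = (5/7)^{6} = 15625/117649.
Summing the indicators: E[X] = Σ_H E[X_H] = 16807 · p^{6} = 16807 · 15625/117649 = 15625/7.
Numerically: E[X] ≈ 2232.1.

E[X] = 16807 · (5/7)^{6} = 15625/7 ≈ 2232.1.


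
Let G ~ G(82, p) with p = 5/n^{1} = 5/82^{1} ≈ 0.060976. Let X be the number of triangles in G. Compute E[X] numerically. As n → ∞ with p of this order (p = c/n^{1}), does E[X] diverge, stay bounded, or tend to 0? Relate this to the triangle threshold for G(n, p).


Number of potential triangles: C(82, 3) = 88560.
Each occurs with probability p³ ≈ (0.060976)³ ≈ 2.2670884e-04.
By linearity: E[X] = C(82, 3)·p³ ≈ 88560 · 2.2670884e-04 ≈ 20.07733.
Here α = 1, so p = 5/n is exactly at the triangle threshold p ~ 1/n. Asymptotically E[X] → c³/6 = 5³/6 = 125/6 ≈ 20.83333, a bounded constant. In this regime the triangle count is asymptotically Poisson(c³/6).

E[X] ≈ 20.07733; in regime p = Θ(1/n^{1}) E[X] stays bounded (at the triangle threshold p ~ 1/n).


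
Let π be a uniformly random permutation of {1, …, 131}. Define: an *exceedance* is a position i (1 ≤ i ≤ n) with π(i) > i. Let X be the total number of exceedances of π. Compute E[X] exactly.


Write X = Σ_{i=1}^{131} X_i, where X_i = 1_{π(i) > i}.
For each fixed i, π(i) is uniform over {1, …, 131} (marginal of a uniform permutation), so P[π(i) > i] = (n − i)/n. Summing: Σ_{i=1}^{131} (n − i)/n = (0 + 1 + … + 130)/131 = 131(131 − 1)/(2·131) = (131 − 1)/2.
Hence E[X] = Σ_{i=1}^{131} (131 − i)/131 = 65 ≈ 65.0000.

E[X] = 65 = 65.0000.


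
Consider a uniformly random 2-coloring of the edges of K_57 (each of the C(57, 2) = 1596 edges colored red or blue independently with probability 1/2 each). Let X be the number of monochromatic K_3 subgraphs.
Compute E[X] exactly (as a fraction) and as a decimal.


Let X = Σ_S X_S over the C(57, 3) = 29260 subsets S of size 3, where X_S = 1 if the K_3 on S is monochromatic.
For a fixed S, the K_3 on S has C(3, 2) = 3 edges. P[all 3 edges red] = (1/2)^3, and likewise for blue, so P[monochromatic] = 2·(1/2)^3 = 2^{1 − 3} = 1/4.
By linearity: E[X] = C(57, 3) · 2^{1 − 3} = 29260 · 1/4 = 7315.
Numerically: E[X] ≈ 7315.000.

E[X] = C(57,3)·2^(1−C(3,2)) = 7315 ≈ 7315.000.


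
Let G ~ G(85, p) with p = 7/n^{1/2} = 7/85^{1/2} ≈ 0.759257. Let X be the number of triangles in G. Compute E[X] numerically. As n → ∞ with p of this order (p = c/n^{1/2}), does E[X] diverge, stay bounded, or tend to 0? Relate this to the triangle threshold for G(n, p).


Number of potential triangles: C(85, 3) = 98770.
Each occurs with probability p³ ≈ (0.759257)³ ≈ 4.37689100e-01.
By linearity: E[X] = C(85, 3)·p³ ≈ 98770 · 4.37689100e-01 ≈ 43230.552425.
Since α = 1/2 < 1, p = c/n^{1/2} ≫ 1/n is above the triangle threshold p ~ 1/n. Asymptotically E[X] ~ (c³/6)·n^{3(1−α)} = (7³/6)·n^{1.5} → ∞; triangles are abundant w.h.p.

E[X] ≈ 43230.552425; in regime p = Θ(1/n^{1/2}) E[X] diverges (above the triangle threshold p ~ 1/n).


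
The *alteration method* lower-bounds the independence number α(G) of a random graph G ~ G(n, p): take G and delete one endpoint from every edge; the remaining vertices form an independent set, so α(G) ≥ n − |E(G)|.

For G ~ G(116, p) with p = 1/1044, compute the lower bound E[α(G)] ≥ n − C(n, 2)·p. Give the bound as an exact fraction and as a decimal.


E[|E(G)|] = C(116, 2)·p = 6670 · (1/1044) = 115/18.
E[α(G)] ≥ n − E[|E(G)|] = 116 − 115/18 = 1973/18.
Numerically: ≈ 109.6111.
(This is only a lower bound; the true E[α(G)] may be larger.)

E[α(G)] ≥ 1973/18 ≈ 109.6111.


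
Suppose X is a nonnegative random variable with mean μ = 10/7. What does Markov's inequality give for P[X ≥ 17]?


μ = E[X] = 10/7, a = 17.
Markov: P[X ≥ 17] ≤ μ/a = (10/7)/17 = 10/119.
Numerically: ≈ 0.084.
(Since a = 17 > μ = 1.429, the bound 10/119 is < 1 and informative.)

P[X ≥ 17] ≤ 10/119 ≈ 0.084.


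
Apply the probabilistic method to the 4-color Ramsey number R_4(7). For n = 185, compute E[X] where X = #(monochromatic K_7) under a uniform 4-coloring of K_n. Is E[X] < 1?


E[X] = C(185, 7) · 4^{1 − 21} = 1311854301420 · 4^{−20} = 1311854301420/1099511627776.
As a reduced fraction: E[X] = 327963575355/274877906944 ≈ 1.193125.
Is E[X] < 1? NO.
Since E[X] ≥ 1, the first-moment bound is inconclusive at n = 185; it does NOT by itself certify R_4(7) > 185.

E[X] = 327963575355/274877906944 ≈ 1.193125; E[X] ≥ 1; first-moment method inconclusive here.


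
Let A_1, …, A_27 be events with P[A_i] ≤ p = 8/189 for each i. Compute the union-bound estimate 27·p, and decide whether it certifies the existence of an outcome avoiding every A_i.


Union bound: P[∪_{i=1}^{27} A_i] ≤ Σ_i P[A_i] ≤ 27·p = 27·(8/189) = 8/7.
Numerically: 8/7 ≈ 1.142857.
Is 8/7 < 1? NO.
Since the bound 8/7 is ≥ 1, the union bound is uninformative here; it does NOT by itself certify existence.

27·p = 8/7 ≈ 1.142857; existence NOT certified by the union bound.


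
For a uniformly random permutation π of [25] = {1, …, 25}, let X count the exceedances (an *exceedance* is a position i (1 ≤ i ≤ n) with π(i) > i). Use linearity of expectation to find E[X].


Write X = Σ_{i=1}^{25} X_i, where X_i = 1_{π(i) > i}.
For each fixed i, π(i) is uniform over {1, …, 25} (marginal of a uniform permutation), so P[π(i) > i] = (n − i)/n. Summing: Σ_{i=1}^{25} (n − i)/n = (0 + 1 + … + 24)/25 = 25(25 − 1)/(2·25) = (25 − 1)/2.
Hence E[X] = Σ_{i=1}^{25} (25 − i)/25 = 12 ≈ 12.000000.

E[X] = 12 = 12.000000.


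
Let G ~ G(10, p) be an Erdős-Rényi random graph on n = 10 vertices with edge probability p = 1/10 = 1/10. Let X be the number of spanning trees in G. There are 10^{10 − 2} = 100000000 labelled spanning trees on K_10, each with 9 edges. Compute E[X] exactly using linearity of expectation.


K_10 has 10^{10 − 2} = 100000000 labelled spanning trees.
For each such spanning tree H, let X_H = 1 if all 9 edges of H are present in G. Then P[X_H = 1] = p^{9} = (1/10)^{9} = 1/1000000000.
Summing the indicators: E[X] = Σ_H E[X_H] = 100000000 · p^{9} = 100000000 · 1/1000000000 = 1/10.
Numerically: E[X] ≈ 0.1.

E[X] = 100000000 · (1/10)^{9} = 1/10 ≈ 0.1.


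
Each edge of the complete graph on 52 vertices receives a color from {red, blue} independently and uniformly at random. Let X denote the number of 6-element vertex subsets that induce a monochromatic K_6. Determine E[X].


Let X = Σ_S X_S over the C(52, 6) = 20358520 subsets S of size 6, where X_S = 1 if the K_6 on S is monochromatic.
For a fixed S, the K_6 on S has C(6, 2) = 15 edges. P[all 15 edges red] = (1/2)^15, and likewise for blue, so P[monochromatic] = 2·(1/2)^15 = 2^{1 − 15} = 1/16384.
By linearity: E[X] = C(52, 6) · 2^{1 − 15} = 20358520 · 1/16384 = 2544815/2048.
Numerically: E[X] ≈ 1242.585449.

E[X] = C(52,6)·2^(1−C(6,2)) = 2544815/2048 ≈ 1242.585449.


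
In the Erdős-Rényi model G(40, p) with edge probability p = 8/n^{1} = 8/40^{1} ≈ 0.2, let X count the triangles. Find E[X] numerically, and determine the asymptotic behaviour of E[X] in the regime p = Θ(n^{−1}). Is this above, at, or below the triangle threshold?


Number of potential triangles: C(40, 3) = 9880.
Each occurs with probability p³ ≈ (0.2)³ ≈ 8.00000e-03.
By linearity: E[X] = C(40, 3)·p³ ≈ 9880 · 8.00000e-03 ≈ 79.040.
Here α = 1, so p = 8/n is exactly at the triangle threshold p ~ 1/n. Asymptotically E[X] → c³/6 = 8³/6 = 256/3 ≈ 85.333, a bounded constant. In this regime the triangle count is asymptotically Poisson(c³/6).

E[X] ≈ 79.040; in regime p = Θ(1/n^{1}) E[X] stays bounded (at the triangle threshold p ~ 1/n).


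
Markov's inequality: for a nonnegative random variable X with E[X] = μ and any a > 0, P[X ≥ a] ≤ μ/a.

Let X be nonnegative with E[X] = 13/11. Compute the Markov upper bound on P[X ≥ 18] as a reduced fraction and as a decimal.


μ = E[X] = 13/11, a = 18.
Markov: P[X ≥ 18] ≤ μ/a = (13/11)/18 = 13/198.
Numerically: ≈ 0.06566.
(Since a = 18 > μ = 1.18182, the bound 13/198 is < 1 and informative.)

P[X ≥ 18] ≤ 13/198 ≈ 0.06566.


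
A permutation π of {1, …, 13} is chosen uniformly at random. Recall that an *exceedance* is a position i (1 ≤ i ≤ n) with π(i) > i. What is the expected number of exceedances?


Write X = Σ_{i=1}^{13} X_i, where X_i = 1_{π(i) > i}.
For each fixed i, π(i) is uniform over {1, …, 13} (marginal of a uniform permutation), so P[π(i) > i] = (n − i)/n. Summing: Σ_{i=1}^{13} (n − i)/n = (0 + 1 + … + 12)/13 = 13(13 − 1)/(2·13) = (13 − 1)/2.
Hence E[X] = Σ_{i=1}^{13} (13 − i)/13 = 6 ≈ 6.000000.

E[X] = 6 = 6.000000.


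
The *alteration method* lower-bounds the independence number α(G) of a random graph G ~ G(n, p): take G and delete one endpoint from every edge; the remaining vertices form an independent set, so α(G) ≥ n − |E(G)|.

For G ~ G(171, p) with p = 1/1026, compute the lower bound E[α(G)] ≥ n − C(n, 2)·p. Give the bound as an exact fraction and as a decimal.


E[|E(G)|] = C(171, 2)·p = 14535 · (1/1026) = 85/6.
E[α(G)] ≥ n − E[|E(G)|] = 171 − 85/6 = 941/6.
Numerically: ≈ 156.833.
(This is only a lower bound; the true E[α(G)] may be larger.)

E[α(G)] ≥ 941/6 ≈ 156.833.


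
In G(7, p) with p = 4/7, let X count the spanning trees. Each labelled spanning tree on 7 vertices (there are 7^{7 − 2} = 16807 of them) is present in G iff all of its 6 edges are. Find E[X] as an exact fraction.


K_7 has 7^{7 − 2} = 16807 labelled spanning trees.
For each such spanning tree H, let X_H = 1 if all 6 edges of H are present in G. Then P[X_H = 1] = p^{6} = (4/7)^{6} = 4096/117649.
By linearity: E[X] = Σ_H E[X_H] = 16807 · p^{6} = 16807 · 4096/117649 = 4096/7.
Numerically: E[X] ≈ 585.143.

E[X] = 16807 · (4/7)^{6} = 4096/7 ≈ 585.143.


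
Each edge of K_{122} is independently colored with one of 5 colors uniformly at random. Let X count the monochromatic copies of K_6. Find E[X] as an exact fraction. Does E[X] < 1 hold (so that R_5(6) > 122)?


E[X] = C(122, 6) · 5^{1 − 15} = 4042116078 · 5^{−14} = 4042116078/6103515625.
As a reduced fraction: E[X] = 4042116078/6103515625 ≈ 0.6622603.
Is E[X] < 1? YES.
Since E[X] < 1, there exists a 5-coloring of K_{122} with no monochromatic K_6; hence R_5(6) > 122.

E[X] = 4042116078/6103515625 ≈ 0.6622603; E[X] < 1, so R_5(6) > 122.


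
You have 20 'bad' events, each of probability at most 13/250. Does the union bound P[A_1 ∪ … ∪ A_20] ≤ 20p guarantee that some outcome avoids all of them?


Union bound: P[∪_{i=1}^{20} A_i] ≤ Σ_i P[A_i] ≤ 20·p = 20·(13/250) = 26/25.
Numerically: 26/25 ≈ 1.04000.
Is 26/25 < 1? NO.
Since the bound 26/25 is ≥ 1, the union bound is uninformative here; it does NOT by itself certify existence.

20·p = 26/25 ≈ 1.04000; existence NOT certified by the union bound.


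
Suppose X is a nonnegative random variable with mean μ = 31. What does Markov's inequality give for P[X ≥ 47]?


μ = E[X] = 31, a = 47.
Markov: P[X ≥ 47] ≤ μ/a = (31)/47 = 31/47.
Numerically: ≈ 0.6596.
(Since a = 47 > μ = 31.0000, the bound 31/47 is < 1 and informative.)

P[X ≥ 47] ≤ 31/47 ≈ 0.6596.


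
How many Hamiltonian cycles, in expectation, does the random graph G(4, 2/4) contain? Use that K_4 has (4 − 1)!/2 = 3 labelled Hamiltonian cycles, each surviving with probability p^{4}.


K_4 has (4 − 1)!/2 = 3 labelled Hamiltonian cycles.
For each such Hamiltonian cycle H, let X_H = 1 if all 4 edges of H are present in G. Then P[X_H = 1] = p^{4} = (1/2)^{4} = 1/16.
By linearity: E[X] = Σ_H E[X_H] = 3 · p^{4} = 3 · 1/16 = 3/16.
Numerically: E[X] ≈ 0.1875.

E[X] = 3 · (1/2)^{4} = 3/16 ≈ 0.1875.


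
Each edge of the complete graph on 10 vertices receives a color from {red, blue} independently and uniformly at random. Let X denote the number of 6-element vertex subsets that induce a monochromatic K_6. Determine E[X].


Let X = Σ_S X_S over the C(10, 6) = 210 subsets S of size 6, where X_S = 1 if the K_6 on S is monochromatic.
For a fixed S, the K_6 on S has C(6, 2) = 15 edges. P[all 15 edges red] = (1/2)^15, and likewise for blue, so P[monochromatic] = 2·(1/2)^15 = 2^{1 − 15} = 1/16384.
By linearity: E[X] = C(10, 6) · 2^{1 − 15} = 210 · 1/16384 = 105/8192.
Numerically: E[X] ≈ 0.01282.

E[X] = C(10,6)·2^(1−C(6,2)) = 105/8192 ≈ 0.01282.


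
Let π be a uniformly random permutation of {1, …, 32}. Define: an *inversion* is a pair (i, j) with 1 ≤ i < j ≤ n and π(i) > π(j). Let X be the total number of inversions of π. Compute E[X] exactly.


Write X = Σ X_I over the C(32, 2) = 496 pairs i < j, with X_I the indicator of one inversion.
There are 496 indicators.
For each fixed pair i < j, the values π(i) and π(j) are two distinct elements of {1, …, 32} in uniformly random order; by symmetry P[π(i) > π(j)] = 1/2.
By linearity: E[X] = 496 · (1/2) = C(32, 2) · (1/2) = 496/2 = 248 ≈ 248.000.

E[X] = 248 = 248.000.


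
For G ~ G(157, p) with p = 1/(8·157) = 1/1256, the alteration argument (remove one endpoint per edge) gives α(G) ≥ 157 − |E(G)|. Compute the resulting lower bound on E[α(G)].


E[|E(G)|] = C(157, 2)·p = 12246 · (1/1256) = 39/4.
E[α(G)] ≥ n − E[|E(G)|] = 157 − 39/4 = 589/4.
Numerically: ≈ 147.250000.
(This is only a lower bound; the true E[α(G)] may be larger.)

E[α(G)] ≥ 589/4 ≈ 147.250000.


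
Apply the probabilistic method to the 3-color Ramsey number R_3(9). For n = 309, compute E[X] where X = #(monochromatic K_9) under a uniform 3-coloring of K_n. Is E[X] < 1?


E[X] = C(309, 9) · 3^{1 − 36} = 62920976643980686 · 3^{−35} = 62920976643980686/50031545098999707.
As a reduced fraction: E[X] = 62920976643980686/50031545098999707 ≈ 1.2576261.
Is E[X] < 1? NO.
Since E[X] ≥ 1, the first-moment bound is inconclusive at n = 309; it does NOT by itself certify R_3(9) > 309.

E[X] = 62920976643980686/50031545098999707 ≈ 1.2576261; E[X] ≥ 1; first-moment method inconclusive here.


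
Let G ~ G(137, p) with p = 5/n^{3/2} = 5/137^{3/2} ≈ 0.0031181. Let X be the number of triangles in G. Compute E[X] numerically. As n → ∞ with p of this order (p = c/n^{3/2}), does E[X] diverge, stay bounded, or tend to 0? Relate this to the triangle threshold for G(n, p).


Number of potential triangles: C(137, 3) = 419220.
Each occurs with probability p³ ≈ (0.0031181)³ ≈ 3.0315690e-08.
By linearity: E[X] = C(137, 3)·p³ ≈ 419220 · 3.0315690e-08 ≈ 0.01271.
Since α = 3/2 > 1, p = c/n^{3/2} = o(1/n) is below the triangle threshold p ~ 1/n. Asymptotically E[X] ~ (c³/6)·n^{3(1−α)} = (5³/6)·n^{-1.5} → 0, so by Markov's inequality G has no triangles w.h.p.

E[X] ≈ 0.01271; in regime p = Θ(1/n^{3/2}) E[X] tends to 0 (below the triangle threshold p ~ 1/n).


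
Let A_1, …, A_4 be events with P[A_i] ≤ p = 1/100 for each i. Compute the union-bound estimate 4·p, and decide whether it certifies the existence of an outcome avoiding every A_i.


Union bound: P[∪_{i=1}^{4} A_i] ≤ Σ_i P[A_i] ≤ 4·p = 4·(1/100) = 1/25.
Numerically: 1/25 ≈ 0.0400000.
Is 1/25 < 1? YES.
Since P[∪ A_i] ≤ 1/25 < 1, the complement has P[∩ A_i^c] ≥ 1 − 1/25 = 24/25 > 0, so some outcome avoids every A_i.

4·p = 1/25 ≈ 0.0400000; existence CERTIFIED by the union bound.


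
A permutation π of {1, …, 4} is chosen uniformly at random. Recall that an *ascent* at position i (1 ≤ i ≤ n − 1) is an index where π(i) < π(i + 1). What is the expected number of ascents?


Write X = Σ X_I over i = 1, …, 3, with X_I the indicator of one ascent.
There are 3 indicators.
For each fixed i, the pair (π(i), π(i+1)) is a uniformly random ordered pair of distinct values from {1, …, 4}; by symmetry P[π(i) < π(i+1)] = 1/2.
By linearity: E[X] = 3 · (1/2) = (4 − 1) · (1/2) = 3/2 ≈ 1.500000.

E[X] = 3/2 = 1.500000.


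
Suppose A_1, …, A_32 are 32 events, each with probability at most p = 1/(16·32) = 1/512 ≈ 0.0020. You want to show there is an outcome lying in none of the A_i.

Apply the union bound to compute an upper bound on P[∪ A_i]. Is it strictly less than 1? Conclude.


Union bound: P[∪_{i=1}^{32} A_i] ≤ Σ_i P[A_i] ≤ 32·p = 32·(1/512) = 1/16.
Numerically: 1/16 ≈ 0.0625.
Is 1/16 < 1? YES.
Since P[∪ A_i] ≤ 1/16 < 1, the complement has P[∩ A_i^c] ≥ 1 − 1/16 = 15/16 > 0, so some outcome avoids every A_i.

32·p = 1/16 ≈ 0.0625; existence CERTIFIED by the union bound.


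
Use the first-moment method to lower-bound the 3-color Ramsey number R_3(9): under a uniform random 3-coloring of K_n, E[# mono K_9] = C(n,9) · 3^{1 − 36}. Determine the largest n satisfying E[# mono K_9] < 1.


We need C(n, 9) · 3^{1 − 36} < 1, i.e. C(n, 9) < 3^{36 − 1} = 50031545098999707.
Check values of n near the boundary:
  n = 300: C(300, 9) = 48052241692154700; 48052241692154700 < 50031545098999707? YES
  n = 301: C(301, 9) = 49533303936090975; 49533303936090975 < 50031545098999707? YES
  n = 302: C(302, 9) = 51054804739588650; 51054804739588650 < 50031545098999707? NO
  n = 303: C(303, 9) = 52617706925494425; 52617706925494425 < 50031545098999707? NO
  n = 304: C(304, 9) = 54222992899492560; 54222992899492560 < 50031545098999707? NO
The largest n with C(n, 9) < 50031545098999707 is n = 301 (where E[X] = 16511101312030325/16677181699666569 ≈ 0.9900). Hence R_3(9) > 301, i.e. R_3(9) ≥ 302.

Largest n = 301; hence R_3(9) > 301.


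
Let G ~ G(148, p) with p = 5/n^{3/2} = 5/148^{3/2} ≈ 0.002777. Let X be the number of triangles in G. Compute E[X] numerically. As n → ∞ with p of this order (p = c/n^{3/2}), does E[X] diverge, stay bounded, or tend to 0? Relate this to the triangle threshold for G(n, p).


Number of potential triangles: C(148, 3) = 529396.
Each occurs with probability p³ ≈ (0.002777)³ ≈ 2.141570e-08.
By linearity: E[X] = C(148, 3)·p³ ≈ 529396 · 2.141570e-08 ≈ 0.0113.
Since α = 3/2 > 1, p = c/n^{3/2} = o(1/n) is below the triangle threshold p ~ 1/n. Asymptotically E[X] ~ (c³/6)·n^{3(1−α)} = (5³/6)·n^{-1.5} → 0, so by Markov's inequality G has no triangles w.h.p.

E[X] ≈ 0.0113; in regime p = Θ(1/n^{3/2}) E[X] tends to 0 (below the triangle threshold p ~ 1/n).


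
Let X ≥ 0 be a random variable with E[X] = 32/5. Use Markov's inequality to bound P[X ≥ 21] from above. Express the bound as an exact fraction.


μ = E[X] = 32/5, a = 21.
Markov: P[X ≥ 21] ≤ μ/a = (32/5)/21 = 32/105.
Numerically: ≈ 0.305.
(Since a = 21 > μ = 6.400, the bound 32/105 is < 1 and informative.)

P[X ≥ 21] ≤ 32/105 ≈ 0.305.


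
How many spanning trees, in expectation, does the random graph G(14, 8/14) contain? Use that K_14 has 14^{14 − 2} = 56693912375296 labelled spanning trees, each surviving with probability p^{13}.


K_14 has 14^{14 − 2} = 56693912375296 labelled spanning trees.
For each such spanning tree H, let X_H = 1 if all 13 edges of H are present in G. Then P[X_H = 1] = p^{13} = (4/7)^{13} = 67108864/96889010407.
By linearity of expectation: E[X] = Σ_H E[X_H] = 56693912375296 · p^{13} = 56693912375296 · 67108864/96889010407 = 274877906944/7.
Numerically: E[X] ≈ 3.93e+10.

E[X] = 56693912375296 · (4/7)^{13} = 274877906944/7 ≈ 3.93e+10.


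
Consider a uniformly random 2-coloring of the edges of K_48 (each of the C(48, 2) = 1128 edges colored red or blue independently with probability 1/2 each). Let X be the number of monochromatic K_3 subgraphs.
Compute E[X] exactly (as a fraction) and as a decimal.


Let X = Σ_S X_S over the C(48, 3) = 17296 subsets S of size 3, where X_S = 1 if the K_3 on S is monochromatic.
For a fixed S, the K_3 on S has C(3, 2) = 3 edges. P[all 3 edges red] = (1/2)^3, and likewise for blue, so P[monochromatic] = 2·(1/2)^3 = 2^{1 − 3} = 1/4.
By linearity of expectation: E[X] = C(48, 3) · 2^{1 − 3} = 17296 · 1/4 = 4324.
Numerically: E[X] ≈ 4324.000.

E[X] = C(48,3)·2^(1−C(3,2)) = 4324 ≈ 4324.000.


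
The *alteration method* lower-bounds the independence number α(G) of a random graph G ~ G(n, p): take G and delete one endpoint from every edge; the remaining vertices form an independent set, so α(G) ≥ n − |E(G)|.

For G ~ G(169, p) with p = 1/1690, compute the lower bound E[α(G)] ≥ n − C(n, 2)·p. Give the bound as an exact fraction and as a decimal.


E[|E(G)|] = C(169, 2)·p = 14196 · (1/1690) = 42/5.
E[α(G)] ≥ n − E[|E(G)|] = 169 − 42/5 = 803/5.
Numerically: ≈ 160.60000.
(This is only a lower bound; the true E[α(G)] may be larger.)

E[α(G)] ≥ 803/5 ≈ 160.60000.


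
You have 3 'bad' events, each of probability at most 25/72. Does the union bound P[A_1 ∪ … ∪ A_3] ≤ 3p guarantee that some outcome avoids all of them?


Union bound: P[∪_{i=1}^{3} A_i] ≤ Σ_i P[A_i] ≤ 3·p = 3·(25/72) = 25/24.
Numerically: 25/24 ≈ 1.04167.
Is 25/24 < 1? NO.
Since the bound 25/24 is ≥ 1, the union bound is uninformative here; it does NOT by itself certify existence.

3·p = 25/24 ≈ 1.04167; existence NOT certified by the union bound.


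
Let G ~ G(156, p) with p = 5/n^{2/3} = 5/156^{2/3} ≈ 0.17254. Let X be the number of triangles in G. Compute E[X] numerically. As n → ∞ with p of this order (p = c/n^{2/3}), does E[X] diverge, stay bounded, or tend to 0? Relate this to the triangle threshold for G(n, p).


Number of potential triangles: C(156, 3) = 620620.
Each occurs with probability p³ ≈ (0.17254)³ ≈ 5.1364234e-03.
By linearity: E[X] = C(156, 3)·p³ ≈ 620620 · 5.1364234e-03 ≈ 3187.76709.
Since α = 2/3 < 1, p = c/n^{2/3} ≫ 1/n is above the triangle threshold p ~ 1/n. Asymptotically E[X] ~ (c³/6)·n^{3(1−α)} = (5³/6)·n^{1} → ∞; triangles are abundant w.h.p.

E[X] ≈ 3187.76709; in regime p = Θ(1/n^{2/3}) E[X] diverges (above the triangle threshold p ~ 1/n).


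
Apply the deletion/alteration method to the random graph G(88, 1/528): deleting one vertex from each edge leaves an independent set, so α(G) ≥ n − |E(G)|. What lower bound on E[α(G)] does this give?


E[|E(G)|] = C(88, 2)·p = 3828 · (1/528) = 29/4.
E[α(G)] ≥ n − E[|E(G)|] = 88 − 29/4 = 323/4.
Numerically: ≈ 80.750000.
(This is only a lower bound; the true E[α(G)] may be larger.)

E[α(G)] ≥ 323/4 ≈ 80.750000.


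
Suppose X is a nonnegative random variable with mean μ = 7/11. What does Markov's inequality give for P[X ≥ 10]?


μ = E[X] = 7/11, a = 10.
Markov: P[X ≥ 10] ≤ μ/a = (7/11)/10 = 7/110.
Numerically: ≈ 0.063636.
(Since a = 10 > μ = 0.636364, the bound 7/110 is < 1 and informative.)

P[X ≥ 10] ≤ 7/110 ≈ 0.063636.


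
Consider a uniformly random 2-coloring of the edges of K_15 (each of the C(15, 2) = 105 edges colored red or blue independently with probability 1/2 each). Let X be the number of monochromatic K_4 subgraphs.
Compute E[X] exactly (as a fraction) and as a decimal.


Let X = Σ_S X_S over the C(15, 4) = 1365 subsets S of size 4, where X_S = 1 if the K_4 on S is monochromatic.
For a fixed S, the K_4 on S has C(4, 2) = 6 edges. P[all 6 edges red] = (1/2)^6, and likewise for blue, so P[monochromatic] = 2·(1/2)^6 = 2^{1 − 6} = 1/32.
By linearity of expectation: E[X] = C(15, 4) · 2^{1 − 6} = 1365 · 1/32 = 1365/32.
Numerically: E[X] ≈ 42.65625.

E[X] = C(15,4)·2^(1−C(4,2)) = 1365/32 ≈ 42.65625.


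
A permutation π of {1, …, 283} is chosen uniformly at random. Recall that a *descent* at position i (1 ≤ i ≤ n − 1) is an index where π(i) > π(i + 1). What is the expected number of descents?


Write X = Σ X_I over i = 1, …, 282, with X_I the indicator of one descent.
There are 282 indicators.
For each fixed i, the pair (π(i), π(i+1)) is a uniformly random ordered pair of distinct values from {1, …, 283}; by symmetry P[π(i) > π(i+1)] = 1/2.
By linearity: E[X] = 282 · (1/2) = (283 − 1) · (1/2) = 141 ≈ 141.000000.

E[X] = 141 = 141.000000.


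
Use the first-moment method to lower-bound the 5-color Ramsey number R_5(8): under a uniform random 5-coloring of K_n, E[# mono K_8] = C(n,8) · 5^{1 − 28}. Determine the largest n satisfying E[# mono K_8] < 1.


We need C(n, 8) · 5^{1 − 28} < 1, i.e. C(n, 8) < 5^{28 − 1} = 7450580596923828125.
Check values of n near the boundary:
  n = 858: C(858, 8) = 7049584530256467771; 7049584530256467771 < 7450580596923828125? YES
  n = 859: C(859, 8) = 7115855595170747139; 7115855595170747139 < 7450580596923828125? YES
  n = 860: C(860, 8) = 7182671140665308145; 7182671140665308145 < 7450580596923828125? YES
  n = 861: C(861, 8) = 7250034996615275865; 7250034996615275865 < 7450580596923828125? YES
  n = 862: C(862, 8) = 7317951015318931845; 7317951015318931845 < 7450580596923828125? YES
  n = 863: C(863, 8) = 7386423071602617757; 7386423071602617757 < 7450580596923828125? YES
  n = 864: C(864, 8) = 7455455062926006708; 7455455062926006708 < 7450580596923828125? NO
  n = 865: C(865, 8) = 7525050909487743060; 7525050909487743060 < 7450580596923828125? NO
The largest n with C(n, 8) < 7450580596923828125 is n = 863 (where E[X] = 7386423071602617757/7450580596923828125 ≈ 0.991389). Hence R_5(8) > 863, i.e. R_5(8) ≥ 864.

Largest n = 863; hence R_5(8) > 863.


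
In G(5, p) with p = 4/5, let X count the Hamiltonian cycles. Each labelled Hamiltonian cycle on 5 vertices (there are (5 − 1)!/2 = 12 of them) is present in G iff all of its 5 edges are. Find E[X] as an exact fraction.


K_5 has (5 − 1)!/2 = 12 labelled Hamiltonian cycles.
For each such Hamiltonian cycle H, let X_H = 1 if all 5 edges of H are present in G. Then P[X_H = 1] = p^{5} = (4/5)^{5} = 1024/3125.
By linearity: E[X] = Σ_H E[X_H] = 12 · p^{5} = 12 · 1024/3125 = 12288/3125.
Numerically: E[X] ≈ 3.9322.

E[X] = 12 · (4/5)^{5} = 12288/3125 ≈ 3.9322.


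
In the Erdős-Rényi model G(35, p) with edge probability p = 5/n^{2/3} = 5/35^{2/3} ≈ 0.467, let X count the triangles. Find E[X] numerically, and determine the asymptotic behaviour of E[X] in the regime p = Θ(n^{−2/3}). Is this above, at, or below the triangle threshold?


Number of potential triangles: C(35, 3) = 6545.
Each occurs with probability p³ ≈ (0.467)³ ≈ 1.02041e-01.
By linearity: E[X] = C(35, 3)·p³ ≈ 6545 · 1.02041e-01 ≈ 667.857.
Since α = 2/3 < 1, p = c/n^{2/3} ≫ 1/n is above the triangle threshold p ~ 1/n. Asymptotically E[X] ~ (c³/6)·n^{3(1−α)} = (5³/6)·n^{1} → ∞; triangles are abundant w.h.p.

E[X] ≈ 667.857; in regime p = Θ(1/n^{2/3}) E[X] diverges (above the triangle threshold p ~ 1/n).


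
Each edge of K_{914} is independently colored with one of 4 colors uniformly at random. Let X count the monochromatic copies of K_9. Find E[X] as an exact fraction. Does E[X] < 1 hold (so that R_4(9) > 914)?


E[X] = C(914, 9) · 4^{1 − 36} = 1179217089587653905932 · 4^{−35} = 1179217089587653905932/1180591620717411303424.
As a reduced fraction: E[X] = 294804272396913476483/295147905179352825856 ≈ 0.99884.
Is E[X] < 1? YES.
Since E[X] < 1, there exists a 4-coloring of K_{914} with no monochromatic K_9; hence R_4(9) > 914.

E[X] = 294804272396913476483/295147905179352825856 ≈ 0.99884; E[X] < 1, so R_4(9) > 914.


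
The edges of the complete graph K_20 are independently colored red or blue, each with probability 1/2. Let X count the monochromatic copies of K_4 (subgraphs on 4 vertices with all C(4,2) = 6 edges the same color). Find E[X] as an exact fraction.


Let X = Σ_S X_S over the C(20, 4) = 4845 subsets S of size 4, where X_S = 1 if the K_4 on S is monochromatic.
For a fixed S, the K_4 on S has C(4, 2) = 6 edges. P[all 6 edges red] = (1/2)^6, and likewise for blue, so P[monochromatic] = 2·(1/2)^6 = 2^{1 − 6} = 1/32.
By linearity of expectation: E[X] = C(20, 4) · 2^{1 − 6} = 4845 · 1/32 = 4845/32.
Numerically: E[X] ≈ 151.406250.

E[X] = C(20,4)·2^(1−C(4,2)) = 4845/32 ≈ 151.406250.


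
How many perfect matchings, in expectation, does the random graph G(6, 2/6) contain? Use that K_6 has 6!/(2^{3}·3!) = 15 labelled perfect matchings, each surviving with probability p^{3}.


K_6 has 6!/(2^{3}·3!) = 15 labelled perfect matchings.
For each such perfect matching H, let X_H = 1 if all 3 edges of H are present in G. Then P[X_H = 1] = p^{3} = (1/3)^{3} = 1/27.
By linearity: E[X] = Σ_H E[X_H] = 15 · p^{3} = 15 · 1/27 = 5/9.
Numerically: E[X] ≈ 0.55556.

E[X] = 15 · (1/3)^{3} = 5/9 ≈ 0.55556.
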